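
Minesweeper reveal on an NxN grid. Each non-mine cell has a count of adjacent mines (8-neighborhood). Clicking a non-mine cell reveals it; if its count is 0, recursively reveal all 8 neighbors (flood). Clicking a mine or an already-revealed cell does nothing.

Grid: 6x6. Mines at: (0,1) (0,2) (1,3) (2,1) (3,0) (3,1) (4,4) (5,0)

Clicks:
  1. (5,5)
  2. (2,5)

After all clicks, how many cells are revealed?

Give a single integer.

Click 1 (5,5) count=1: revealed 1 new [(5,5)] -> total=1
Click 2 (2,5) count=0: revealed 8 new [(0,4) (0,5) (1,4) (1,5) (2,4) (2,5) (3,4) (3,5)] -> total=9

Answer: 9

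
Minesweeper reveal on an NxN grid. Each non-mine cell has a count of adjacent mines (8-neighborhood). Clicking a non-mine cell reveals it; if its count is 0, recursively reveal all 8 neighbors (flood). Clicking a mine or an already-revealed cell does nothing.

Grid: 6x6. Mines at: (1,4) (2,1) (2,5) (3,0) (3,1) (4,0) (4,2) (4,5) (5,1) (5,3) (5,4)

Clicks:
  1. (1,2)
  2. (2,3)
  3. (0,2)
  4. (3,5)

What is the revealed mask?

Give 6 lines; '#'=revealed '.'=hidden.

Answer: ####..
####..
...#..
.....#
......
......

Derivation:
Click 1 (1,2) count=1: revealed 1 new [(1,2)] -> total=1
Click 2 (2,3) count=1: revealed 1 new [(2,3)] -> total=2
Click 3 (0,2) count=0: revealed 7 new [(0,0) (0,1) (0,2) (0,3) (1,0) (1,1) (1,3)] -> total=9
Click 4 (3,5) count=2: revealed 1 new [(3,5)] -> total=10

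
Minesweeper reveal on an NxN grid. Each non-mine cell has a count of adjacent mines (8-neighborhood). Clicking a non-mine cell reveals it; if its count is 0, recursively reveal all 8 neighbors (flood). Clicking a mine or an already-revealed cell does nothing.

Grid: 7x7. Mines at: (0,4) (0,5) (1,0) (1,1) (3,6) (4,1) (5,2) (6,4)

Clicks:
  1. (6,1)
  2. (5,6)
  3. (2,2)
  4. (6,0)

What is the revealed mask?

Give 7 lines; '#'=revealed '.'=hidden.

Click 1 (6,1) count=1: revealed 1 new [(6,1)] -> total=1
Click 2 (5,6) count=0: revealed 6 new [(4,5) (4,6) (5,5) (5,6) (6,5) (6,6)] -> total=7
Click 3 (2,2) count=1: revealed 1 new [(2,2)] -> total=8
Click 4 (6,0) count=0: revealed 3 new [(5,0) (5,1) (6,0)] -> total=11

Answer: .......
.......
..#....
.......
.....##
##...##
##...##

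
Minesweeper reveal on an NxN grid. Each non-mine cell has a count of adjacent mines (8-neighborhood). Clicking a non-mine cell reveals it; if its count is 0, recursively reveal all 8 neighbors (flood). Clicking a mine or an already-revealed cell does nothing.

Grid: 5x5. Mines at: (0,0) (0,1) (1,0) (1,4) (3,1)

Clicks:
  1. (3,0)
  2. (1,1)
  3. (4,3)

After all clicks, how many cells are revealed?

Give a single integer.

Answer: 11

Derivation:
Click 1 (3,0) count=1: revealed 1 new [(3,0)] -> total=1
Click 2 (1,1) count=3: revealed 1 new [(1,1)] -> total=2
Click 3 (4,3) count=0: revealed 9 new [(2,2) (2,3) (2,4) (3,2) (3,3) (3,4) (4,2) (4,3) (4,4)] -> total=11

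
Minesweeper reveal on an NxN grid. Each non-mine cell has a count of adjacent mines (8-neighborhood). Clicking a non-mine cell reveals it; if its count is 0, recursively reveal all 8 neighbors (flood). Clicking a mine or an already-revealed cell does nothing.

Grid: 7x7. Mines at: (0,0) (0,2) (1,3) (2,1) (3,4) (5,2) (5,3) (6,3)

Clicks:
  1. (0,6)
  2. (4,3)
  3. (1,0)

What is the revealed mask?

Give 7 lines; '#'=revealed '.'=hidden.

Answer: ....###
#...###
....###
.....##
...####
....###
....###

Derivation:
Click 1 (0,6) count=0: revealed 20 new [(0,4) (0,5) (0,6) (1,4) (1,5) (1,6) (2,4) (2,5) (2,6) (3,5) (3,6) (4,4) (4,5) (4,6) (5,4) (5,5) (5,6) (6,4) (6,5) (6,6)] -> total=20
Click 2 (4,3) count=3: revealed 1 new [(4,3)] -> total=21
Click 3 (1,0) count=2: revealed 1 new [(1,0)] -> total=22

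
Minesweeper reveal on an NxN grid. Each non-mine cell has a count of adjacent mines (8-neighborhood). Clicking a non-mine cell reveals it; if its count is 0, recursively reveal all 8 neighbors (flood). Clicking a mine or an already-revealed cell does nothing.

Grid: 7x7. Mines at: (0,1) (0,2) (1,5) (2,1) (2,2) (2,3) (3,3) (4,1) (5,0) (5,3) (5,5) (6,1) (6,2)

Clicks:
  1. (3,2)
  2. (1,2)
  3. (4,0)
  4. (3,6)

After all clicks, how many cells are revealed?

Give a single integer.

Answer: 12

Derivation:
Click 1 (3,2) count=5: revealed 1 new [(3,2)] -> total=1
Click 2 (1,2) count=5: revealed 1 new [(1,2)] -> total=2
Click 3 (4,0) count=2: revealed 1 new [(4,0)] -> total=3
Click 4 (3,6) count=0: revealed 9 new [(2,4) (2,5) (2,6) (3,4) (3,5) (3,6) (4,4) (4,5) (4,6)] -> total=12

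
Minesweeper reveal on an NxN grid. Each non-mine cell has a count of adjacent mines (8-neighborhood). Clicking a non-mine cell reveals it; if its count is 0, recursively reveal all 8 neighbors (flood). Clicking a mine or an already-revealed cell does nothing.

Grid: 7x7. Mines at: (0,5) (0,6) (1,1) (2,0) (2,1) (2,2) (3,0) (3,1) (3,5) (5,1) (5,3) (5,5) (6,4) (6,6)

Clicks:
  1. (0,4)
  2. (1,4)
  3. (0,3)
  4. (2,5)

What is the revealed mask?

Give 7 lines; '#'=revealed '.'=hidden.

Answer: ..###..
..###..
.....#.
.......
.......
.......
.......

Derivation:
Click 1 (0,4) count=1: revealed 1 new [(0,4)] -> total=1
Click 2 (1,4) count=1: revealed 1 new [(1,4)] -> total=2
Click 3 (0,3) count=0: revealed 4 new [(0,2) (0,3) (1,2) (1,3)] -> total=6
Click 4 (2,5) count=1: revealed 1 new [(2,5)] -> total=7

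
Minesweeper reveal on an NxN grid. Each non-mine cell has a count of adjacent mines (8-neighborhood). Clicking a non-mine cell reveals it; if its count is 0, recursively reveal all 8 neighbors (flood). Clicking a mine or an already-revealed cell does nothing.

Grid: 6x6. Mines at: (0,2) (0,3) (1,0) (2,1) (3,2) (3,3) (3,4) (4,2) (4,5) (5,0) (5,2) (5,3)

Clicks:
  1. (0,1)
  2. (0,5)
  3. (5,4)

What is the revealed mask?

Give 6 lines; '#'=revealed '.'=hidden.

Click 1 (0,1) count=2: revealed 1 new [(0,1)] -> total=1
Click 2 (0,5) count=0: revealed 6 new [(0,4) (0,5) (1,4) (1,5) (2,4) (2,5)] -> total=7
Click 3 (5,4) count=2: revealed 1 new [(5,4)] -> total=8

Answer: .#..##
....##
....##
......
......
....#.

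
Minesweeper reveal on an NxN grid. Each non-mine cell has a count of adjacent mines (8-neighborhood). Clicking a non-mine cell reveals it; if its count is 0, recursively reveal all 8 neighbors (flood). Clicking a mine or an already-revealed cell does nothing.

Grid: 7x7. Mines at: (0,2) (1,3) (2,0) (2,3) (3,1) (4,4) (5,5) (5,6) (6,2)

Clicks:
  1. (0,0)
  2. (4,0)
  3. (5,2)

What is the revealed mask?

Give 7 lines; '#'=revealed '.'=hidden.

Click 1 (0,0) count=0: revealed 4 new [(0,0) (0,1) (1,0) (1,1)] -> total=4
Click 2 (4,0) count=1: revealed 1 new [(4,0)] -> total=5
Click 3 (5,2) count=1: revealed 1 new [(5,2)] -> total=6

Answer: ##.....
##.....
.......
.......
#......
..#....
.......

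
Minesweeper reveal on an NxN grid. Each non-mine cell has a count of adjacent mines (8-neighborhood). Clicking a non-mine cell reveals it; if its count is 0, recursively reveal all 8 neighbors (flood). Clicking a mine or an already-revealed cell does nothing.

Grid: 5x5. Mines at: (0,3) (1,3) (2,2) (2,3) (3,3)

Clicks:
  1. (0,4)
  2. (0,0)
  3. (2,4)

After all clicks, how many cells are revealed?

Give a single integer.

Click 1 (0,4) count=2: revealed 1 new [(0,4)] -> total=1
Click 2 (0,0) count=0: revealed 14 new [(0,0) (0,1) (0,2) (1,0) (1,1) (1,2) (2,0) (2,1) (3,0) (3,1) (3,2) (4,0) (4,1) (4,2)] -> total=15
Click 3 (2,4) count=3: revealed 1 new [(2,4)] -> total=16

Answer: 16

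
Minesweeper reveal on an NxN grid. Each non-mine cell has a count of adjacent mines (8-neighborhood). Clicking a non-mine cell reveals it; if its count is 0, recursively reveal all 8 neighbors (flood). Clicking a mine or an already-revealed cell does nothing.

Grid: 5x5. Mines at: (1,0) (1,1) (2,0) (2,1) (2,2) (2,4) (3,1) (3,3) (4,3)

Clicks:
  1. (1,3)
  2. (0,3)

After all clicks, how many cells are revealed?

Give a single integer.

Click 1 (1,3) count=2: revealed 1 new [(1,3)] -> total=1
Click 2 (0,3) count=0: revealed 5 new [(0,2) (0,3) (0,4) (1,2) (1,4)] -> total=6

Answer: 6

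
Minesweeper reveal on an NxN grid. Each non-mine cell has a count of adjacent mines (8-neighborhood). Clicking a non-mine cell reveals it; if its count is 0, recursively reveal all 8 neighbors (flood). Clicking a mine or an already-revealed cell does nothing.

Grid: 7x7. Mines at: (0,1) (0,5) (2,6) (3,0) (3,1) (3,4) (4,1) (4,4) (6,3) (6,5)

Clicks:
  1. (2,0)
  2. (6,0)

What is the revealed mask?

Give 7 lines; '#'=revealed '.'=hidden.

Click 1 (2,0) count=2: revealed 1 new [(2,0)] -> total=1
Click 2 (6,0) count=0: revealed 6 new [(5,0) (5,1) (5,2) (6,0) (6,1) (6,2)] -> total=7

Answer: .......
.......
#......
.......
.......
###....
###....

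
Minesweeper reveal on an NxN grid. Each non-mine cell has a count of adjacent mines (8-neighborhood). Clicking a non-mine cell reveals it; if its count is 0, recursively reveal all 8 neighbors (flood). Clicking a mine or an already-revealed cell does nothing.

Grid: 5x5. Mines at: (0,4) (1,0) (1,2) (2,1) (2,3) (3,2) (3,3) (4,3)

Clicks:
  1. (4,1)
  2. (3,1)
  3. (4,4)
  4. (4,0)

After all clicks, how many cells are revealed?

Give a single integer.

Click 1 (4,1) count=1: revealed 1 new [(4,1)] -> total=1
Click 2 (3,1) count=2: revealed 1 new [(3,1)] -> total=2
Click 3 (4,4) count=2: revealed 1 new [(4,4)] -> total=3
Click 4 (4,0) count=0: revealed 2 new [(3,0) (4,0)] -> total=5

Answer: 5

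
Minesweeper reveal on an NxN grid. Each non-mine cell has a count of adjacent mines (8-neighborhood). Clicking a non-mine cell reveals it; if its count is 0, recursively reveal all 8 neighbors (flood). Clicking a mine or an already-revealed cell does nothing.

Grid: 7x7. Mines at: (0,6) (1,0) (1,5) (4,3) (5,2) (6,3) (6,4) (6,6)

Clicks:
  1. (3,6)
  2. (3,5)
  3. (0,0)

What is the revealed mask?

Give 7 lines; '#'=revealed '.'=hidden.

Answer: #......
.......
....###
....###
....###
....###
.......

Derivation:
Click 1 (3,6) count=0: revealed 12 new [(2,4) (2,5) (2,6) (3,4) (3,5) (3,6) (4,4) (4,5) (4,6) (5,4) (5,5) (5,6)] -> total=12
Click 2 (3,5) count=0: revealed 0 new [(none)] -> total=12
Click 3 (0,0) count=1: revealed 1 new [(0,0)] -> total=13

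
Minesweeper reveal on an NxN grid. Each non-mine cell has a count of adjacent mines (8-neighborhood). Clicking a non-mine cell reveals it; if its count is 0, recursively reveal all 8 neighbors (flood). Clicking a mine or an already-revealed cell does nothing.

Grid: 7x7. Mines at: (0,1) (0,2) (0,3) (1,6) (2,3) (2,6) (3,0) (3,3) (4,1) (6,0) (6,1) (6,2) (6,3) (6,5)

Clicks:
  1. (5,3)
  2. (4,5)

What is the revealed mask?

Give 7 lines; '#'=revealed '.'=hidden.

Click 1 (5,3) count=2: revealed 1 new [(5,3)] -> total=1
Click 2 (4,5) count=0: revealed 9 new [(3,4) (3,5) (3,6) (4,4) (4,5) (4,6) (5,4) (5,5) (5,6)] -> total=10

Answer: .......
.......
.......
....###
....###
...####
.......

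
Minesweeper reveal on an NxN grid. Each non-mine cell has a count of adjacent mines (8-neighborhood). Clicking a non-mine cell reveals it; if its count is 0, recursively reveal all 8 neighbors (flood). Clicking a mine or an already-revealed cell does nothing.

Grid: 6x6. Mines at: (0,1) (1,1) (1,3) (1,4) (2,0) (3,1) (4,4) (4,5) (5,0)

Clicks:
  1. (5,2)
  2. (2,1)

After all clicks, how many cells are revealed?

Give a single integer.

Answer: 7

Derivation:
Click 1 (5,2) count=0: revealed 6 new [(4,1) (4,2) (4,3) (5,1) (5,2) (5,3)] -> total=6
Click 2 (2,1) count=3: revealed 1 new [(2,1)] -> total=7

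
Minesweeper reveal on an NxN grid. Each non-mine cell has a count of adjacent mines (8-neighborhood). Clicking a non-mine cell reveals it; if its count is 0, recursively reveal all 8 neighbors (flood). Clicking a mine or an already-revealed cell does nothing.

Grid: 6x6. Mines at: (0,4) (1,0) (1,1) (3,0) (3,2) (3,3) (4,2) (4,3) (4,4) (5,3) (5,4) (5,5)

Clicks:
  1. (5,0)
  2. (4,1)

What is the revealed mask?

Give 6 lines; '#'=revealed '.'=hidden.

Answer: ......
......
......
......
##....
##....

Derivation:
Click 1 (5,0) count=0: revealed 4 new [(4,0) (4,1) (5,0) (5,1)] -> total=4
Click 2 (4,1) count=3: revealed 0 new [(none)] -> total=4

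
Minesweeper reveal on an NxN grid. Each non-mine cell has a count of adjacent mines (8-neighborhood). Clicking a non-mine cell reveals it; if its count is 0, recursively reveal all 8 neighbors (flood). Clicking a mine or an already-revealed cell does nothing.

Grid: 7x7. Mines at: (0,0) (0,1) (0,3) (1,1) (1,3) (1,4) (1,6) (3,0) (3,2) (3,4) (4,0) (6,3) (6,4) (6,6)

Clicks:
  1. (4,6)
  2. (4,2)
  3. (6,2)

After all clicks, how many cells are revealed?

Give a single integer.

Answer: 10

Derivation:
Click 1 (4,6) count=0: revealed 8 new [(2,5) (2,6) (3,5) (3,6) (4,5) (4,6) (5,5) (5,6)] -> total=8
Click 2 (4,2) count=1: revealed 1 new [(4,2)] -> total=9
Click 3 (6,2) count=1: revealed 1 new [(6,2)] -> total=10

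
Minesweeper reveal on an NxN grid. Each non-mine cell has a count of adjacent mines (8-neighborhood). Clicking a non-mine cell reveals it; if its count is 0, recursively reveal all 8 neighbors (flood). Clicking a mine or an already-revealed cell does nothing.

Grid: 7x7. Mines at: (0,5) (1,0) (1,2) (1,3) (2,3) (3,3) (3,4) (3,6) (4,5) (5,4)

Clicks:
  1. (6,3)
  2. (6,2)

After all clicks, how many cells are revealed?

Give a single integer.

Answer: 18

Derivation:
Click 1 (6,3) count=1: revealed 1 new [(6,3)] -> total=1
Click 2 (6,2) count=0: revealed 17 new [(2,0) (2,1) (2,2) (3,0) (3,1) (3,2) (4,0) (4,1) (4,2) (4,3) (5,0) (5,1) (5,2) (5,3) (6,0) (6,1) (6,2)] -> total=18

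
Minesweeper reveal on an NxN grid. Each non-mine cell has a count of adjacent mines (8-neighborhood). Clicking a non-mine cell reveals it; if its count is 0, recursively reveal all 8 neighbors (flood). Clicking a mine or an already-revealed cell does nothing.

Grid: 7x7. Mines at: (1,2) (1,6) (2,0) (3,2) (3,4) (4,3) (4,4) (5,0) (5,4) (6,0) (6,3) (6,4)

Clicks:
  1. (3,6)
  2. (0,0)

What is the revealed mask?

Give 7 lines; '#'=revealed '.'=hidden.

Click 1 (3,6) count=0: revealed 10 new [(2,5) (2,6) (3,5) (3,6) (4,5) (4,6) (5,5) (5,6) (6,5) (6,6)] -> total=10
Click 2 (0,0) count=0: revealed 4 new [(0,0) (0,1) (1,0) (1,1)] -> total=14

Answer: ##.....
##.....
.....##
.....##
.....##
.....##
.....##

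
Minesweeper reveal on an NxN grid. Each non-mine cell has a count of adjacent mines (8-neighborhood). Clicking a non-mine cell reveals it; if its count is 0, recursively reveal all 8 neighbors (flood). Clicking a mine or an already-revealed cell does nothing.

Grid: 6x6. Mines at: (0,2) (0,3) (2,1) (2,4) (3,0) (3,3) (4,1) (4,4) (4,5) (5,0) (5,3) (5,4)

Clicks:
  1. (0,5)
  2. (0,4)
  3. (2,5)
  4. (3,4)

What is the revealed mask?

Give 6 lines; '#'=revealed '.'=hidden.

Click 1 (0,5) count=0: revealed 4 new [(0,4) (0,5) (1,4) (1,5)] -> total=4
Click 2 (0,4) count=1: revealed 0 new [(none)] -> total=4
Click 3 (2,5) count=1: revealed 1 new [(2,5)] -> total=5
Click 4 (3,4) count=4: revealed 1 new [(3,4)] -> total=6

Answer: ....##
....##
.....#
....#.
......
......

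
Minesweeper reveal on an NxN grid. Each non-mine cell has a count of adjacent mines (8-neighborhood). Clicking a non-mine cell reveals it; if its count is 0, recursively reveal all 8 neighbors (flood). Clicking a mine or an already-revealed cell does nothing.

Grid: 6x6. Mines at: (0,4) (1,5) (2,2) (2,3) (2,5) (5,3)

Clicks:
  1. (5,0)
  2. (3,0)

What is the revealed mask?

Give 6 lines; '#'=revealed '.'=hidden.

Click 1 (5,0) count=0: revealed 19 new [(0,0) (0,1) (0,2) (0,3) (1,0) (1,1) (1,2) (1,3) (2,0) (2,1) (3,0) (3,1) (3,2) (4,0) (4,1) (4,2) (5,0) (5,1) (5,2)] -> total=19
Click 2 (3,0) count=0: revealed 0 new [(none)] -> total=19

Answer: ####..
####..
##....
###...
###...
###...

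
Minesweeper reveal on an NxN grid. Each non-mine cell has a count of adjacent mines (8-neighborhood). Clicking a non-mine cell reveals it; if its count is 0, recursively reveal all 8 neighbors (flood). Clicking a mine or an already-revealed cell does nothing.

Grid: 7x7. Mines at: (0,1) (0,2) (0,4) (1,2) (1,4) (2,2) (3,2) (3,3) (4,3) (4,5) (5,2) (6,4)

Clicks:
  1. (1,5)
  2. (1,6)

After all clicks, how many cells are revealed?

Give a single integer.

Answer: 8

Derivation:
Click 1 (1,5) count=2: revealed 1 new [(1,5)] -> total=1
Click 2 (1,6) count=0: revealed 7 new [(0,5) (0,6) (1,6) (2,5) (2,6) (3,5) (3,6)] -> total=8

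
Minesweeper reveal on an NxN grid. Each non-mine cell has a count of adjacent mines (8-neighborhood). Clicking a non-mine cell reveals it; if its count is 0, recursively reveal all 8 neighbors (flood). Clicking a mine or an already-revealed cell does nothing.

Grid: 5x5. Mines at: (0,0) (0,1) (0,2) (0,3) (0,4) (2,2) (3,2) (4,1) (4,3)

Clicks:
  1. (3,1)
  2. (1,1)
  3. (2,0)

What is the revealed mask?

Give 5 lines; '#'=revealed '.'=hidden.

Click 1 (3,1) count=3: revealed 1 new [(3,1)] -> total=1
Click 2 (1,1) count=4: revealed 1 new [(1,1)] -> total=2
Click 3 (2,0) count=0: revealed 4 new [(1,0) (2,0) (2,1) (3,0)] -> total=6

Answer: .....
##...
##...
##...
.....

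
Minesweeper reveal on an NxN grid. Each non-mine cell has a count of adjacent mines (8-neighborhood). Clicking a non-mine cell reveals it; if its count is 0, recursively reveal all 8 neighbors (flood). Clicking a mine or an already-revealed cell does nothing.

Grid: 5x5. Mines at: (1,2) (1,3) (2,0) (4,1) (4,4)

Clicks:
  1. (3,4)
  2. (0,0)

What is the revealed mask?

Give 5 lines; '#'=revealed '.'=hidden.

Answer: ##...
##...
.....
....#
.....

Derivation:
Click 1 (3,4) count=1: revealed 1 new [(3,4)] -> total=1
Click 2 (0,0) count=0: revealed 4 new [(0,0) (0,1) (1,0) (1,1)] -> total=5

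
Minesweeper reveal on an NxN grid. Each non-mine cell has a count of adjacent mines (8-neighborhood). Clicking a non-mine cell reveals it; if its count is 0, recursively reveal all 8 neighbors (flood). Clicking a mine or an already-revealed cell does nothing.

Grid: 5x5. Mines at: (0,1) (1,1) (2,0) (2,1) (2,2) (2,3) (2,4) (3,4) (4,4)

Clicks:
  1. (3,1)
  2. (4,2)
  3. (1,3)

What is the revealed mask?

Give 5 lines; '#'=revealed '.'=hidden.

Answer: .....
...#.
.....
####.
####.

Derivation:
Click 1 (3,1) count=3: revealed 1 new [(3,1)] -> total=1
Click 2 (4,2) count=0: revealed 7 new [(3,0) (3,2) (3,3) (4,0) (4,1) (4,2) (4,3)] -> total=8
Click 3 (1,3) count=3: revealed 1 new [(1,3)] -> total=9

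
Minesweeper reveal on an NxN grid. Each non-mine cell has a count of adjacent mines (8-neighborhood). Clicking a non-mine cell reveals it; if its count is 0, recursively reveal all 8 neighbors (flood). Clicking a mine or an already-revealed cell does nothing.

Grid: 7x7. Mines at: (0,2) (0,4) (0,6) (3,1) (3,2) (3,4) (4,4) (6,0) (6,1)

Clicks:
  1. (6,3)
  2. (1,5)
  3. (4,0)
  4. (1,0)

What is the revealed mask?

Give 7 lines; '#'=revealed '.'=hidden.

Click 1 (6,3) count=0: revealed 18 new [(1,5) (1,6) (2,5) (2,6) (3,5) (3,6) (4,5) (4,6) (5,2) (5,3) (5,4) (5,5) (5,6) (6,2) (6,3) (6,4) (6,5) (6,6)] -> total=18
Click 2 (1,5) count=2: revealed 0 new [(none)] -> total=18
Click 3 (4,0) count=1: revealed 1 new [(4,0)] -> total=19
Click 4 (1,0) count=0: revealed 6 new [(0,0) (0,1) (1,0) (1,1) (2,0) (2,1)] -> total=25

Answer: ##.....
##...##
##...##
.....##
#....##
..#####
..#####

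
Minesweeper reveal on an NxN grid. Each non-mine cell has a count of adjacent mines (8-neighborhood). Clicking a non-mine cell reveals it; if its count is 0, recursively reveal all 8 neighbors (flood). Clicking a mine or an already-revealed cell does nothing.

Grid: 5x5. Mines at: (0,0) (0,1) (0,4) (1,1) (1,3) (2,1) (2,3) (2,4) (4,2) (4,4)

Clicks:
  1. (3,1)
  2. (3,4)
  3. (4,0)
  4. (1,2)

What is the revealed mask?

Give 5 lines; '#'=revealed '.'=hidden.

Answer: .....
..#..
.....
##..#
##...

Derivation:
Click 1 (3,1) count=2: revealed 1 new [(3,1)] -> total=1
Click 2 (3,4) count=3: revealed 1 new [(3,4)] -> total=2
Click 3 (4,0) count=0: revealed 3 new [(3,0) (4,0) (4,1)] -> total=5
Click 4 (1,2) count=5: revealed 1 new [(1,2)] -> total=6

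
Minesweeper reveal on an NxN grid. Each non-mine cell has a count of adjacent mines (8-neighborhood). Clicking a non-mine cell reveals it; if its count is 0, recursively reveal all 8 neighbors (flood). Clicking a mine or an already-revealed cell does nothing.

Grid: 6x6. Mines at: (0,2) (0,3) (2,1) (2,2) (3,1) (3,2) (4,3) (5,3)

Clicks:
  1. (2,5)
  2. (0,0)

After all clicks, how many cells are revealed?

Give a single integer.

Click 1 (2,5) count=0: revealed 15 new [(0,4) (0,5) (1,3) (1,4) (1,5) (2,3) (2,4) (2,5) (3,3) (3,4) (3,5) (4,4) (4,5) (5,4) (5,5)] -> total=15
Click 2 (0,0) count=0: revealed 4 new [(0,0) (0,1) (1,0) (1,1)] -> total=19

Answer: 19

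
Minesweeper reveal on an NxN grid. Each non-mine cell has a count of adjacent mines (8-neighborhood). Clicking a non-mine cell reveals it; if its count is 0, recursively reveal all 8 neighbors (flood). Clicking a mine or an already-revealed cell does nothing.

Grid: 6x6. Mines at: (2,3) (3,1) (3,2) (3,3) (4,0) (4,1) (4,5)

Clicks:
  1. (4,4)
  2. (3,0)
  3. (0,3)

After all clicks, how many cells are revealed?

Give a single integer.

Answer: 21

Derivation:
Click 1 (4,4) count=2: revealed 1 new [(4,4)] -> total=1
Click 2 (3,0) count=3: revealed 1 new [(3,0)] -> total=2
Click 3 (0,3) count=0: revealed 19 new [(0,0) (0,1) (0,2) (0,3) (0,4) (0,5) (1,0) (1,1) (1,2) (1,3) (1,4) (1,5) (2,0) (2,1) (2,2) (2,4) (2,5) (3,4) (3,5)] -> total=21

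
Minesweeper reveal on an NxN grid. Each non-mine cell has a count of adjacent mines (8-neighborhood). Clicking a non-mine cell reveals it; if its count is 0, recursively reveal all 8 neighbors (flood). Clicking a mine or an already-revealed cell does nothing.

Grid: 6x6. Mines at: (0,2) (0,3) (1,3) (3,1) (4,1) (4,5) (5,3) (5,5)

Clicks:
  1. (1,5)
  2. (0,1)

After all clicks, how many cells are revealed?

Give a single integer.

Click 1 (1,5) count=0: revealed 8 new [(0,4) (0,5) (1,4) (1,5) (2,4) (2,5) (3,4) (3,5)] -> total=8
Click 2 (0,1) count=1: revealed 1 new [(0,1)] -> total=9

Answer: 9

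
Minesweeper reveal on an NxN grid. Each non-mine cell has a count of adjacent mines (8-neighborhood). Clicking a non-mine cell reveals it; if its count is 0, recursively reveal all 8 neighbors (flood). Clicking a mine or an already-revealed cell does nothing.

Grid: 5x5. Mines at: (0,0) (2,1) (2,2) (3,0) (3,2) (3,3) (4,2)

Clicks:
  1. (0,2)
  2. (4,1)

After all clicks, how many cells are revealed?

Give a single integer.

Click 1 (0,2) count=0: revealed 10 new [(0,1) (0,2) (0,3) (0,4) (1,1) (1,2) (1,3) (1,4) (2,3) (2,4)] -> total=10
Click 2 (4,1) count=3: revealed 1 new [(4,1)] -> total=11

Answer: 11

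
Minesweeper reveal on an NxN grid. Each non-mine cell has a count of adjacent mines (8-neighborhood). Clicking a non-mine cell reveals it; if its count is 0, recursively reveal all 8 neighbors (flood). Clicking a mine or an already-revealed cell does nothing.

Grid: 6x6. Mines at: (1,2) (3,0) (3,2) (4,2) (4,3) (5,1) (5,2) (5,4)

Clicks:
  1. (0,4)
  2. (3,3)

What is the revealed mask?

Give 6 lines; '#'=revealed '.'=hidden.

Click 1 (0,4) count=0: revealed 14 new [(0,3) (0,4) (0,5) (1,3) (1,4) (1,5) (2,3) (2,4) (2,5) (3,3) (3,4) (3,5) (4,4) (4,5)] -> total=14
Click 2 (3,3) count=3: revealed 0 new [(none)] -> total=14

Answer: ...###
...###
...###
...###
....##
......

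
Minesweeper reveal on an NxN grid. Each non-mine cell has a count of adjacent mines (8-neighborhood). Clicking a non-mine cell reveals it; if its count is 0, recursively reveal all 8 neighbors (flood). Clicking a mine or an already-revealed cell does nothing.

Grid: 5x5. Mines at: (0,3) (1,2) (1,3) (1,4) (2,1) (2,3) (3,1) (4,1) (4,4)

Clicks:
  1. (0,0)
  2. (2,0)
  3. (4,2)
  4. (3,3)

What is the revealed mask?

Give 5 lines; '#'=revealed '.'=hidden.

Answer: ##...
##...
#....
...#.
..#..

Derivation:
Click 1 (0,0) count=0: revealed 4 new [(0,0) (0,1) (1,0) (1,1)] -> total=4
Click 2 (2,0) count=2: revealed 1 new [(2,0)] -> total=5
Click 3 (4,2) count=2: revealed 1 new [(4,2)] -> total=6
Click 4 (3,3) count=2: revealed 1 new [(3,3)] -> total=7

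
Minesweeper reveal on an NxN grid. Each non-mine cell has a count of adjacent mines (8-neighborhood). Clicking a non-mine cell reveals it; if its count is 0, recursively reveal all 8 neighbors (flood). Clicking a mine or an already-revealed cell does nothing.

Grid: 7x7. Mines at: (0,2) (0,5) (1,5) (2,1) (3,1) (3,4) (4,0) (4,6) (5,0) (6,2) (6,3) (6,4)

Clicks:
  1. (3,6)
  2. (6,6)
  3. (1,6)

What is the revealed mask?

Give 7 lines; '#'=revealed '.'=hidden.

Answer: .......
......#
.......
......#
.......
.....##
.....##

Derivation:
Click 1 (3,6) count=1: revealed 1 new [(3,6)] -> total=1
Click 2 (6,6) count=0: revealed 4 new [(5,5) (5,6) (6,5) (6,6)] -> total=5
Click 3 (1,6) count=2: revealed 1 new [(1,6)] -> total=6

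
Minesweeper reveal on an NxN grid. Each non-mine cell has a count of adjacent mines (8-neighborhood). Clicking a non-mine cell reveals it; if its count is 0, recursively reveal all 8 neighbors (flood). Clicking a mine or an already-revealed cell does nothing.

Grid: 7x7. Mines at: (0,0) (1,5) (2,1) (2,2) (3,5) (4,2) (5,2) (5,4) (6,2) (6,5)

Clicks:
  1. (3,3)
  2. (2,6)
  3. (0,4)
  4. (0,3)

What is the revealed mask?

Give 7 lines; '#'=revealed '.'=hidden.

Click 1 (3,3) count=2: revealed 1 new [(3,3)] -> total=1
Click 2 (2,6) count=2: revealed 1 new [(2,6)] -> total=2
Click 3 (0,4) count=1: revealed 1 new [(0,4)] -> total=3
Click 4 (0,3) count=0: revealed 7 new [(0,1) (0,2) (0,3) (1,1) (1,2) (1,3) (1,4)] -> total=10

Answer: .####..
.####..
......#
...#...
.......
.......
.......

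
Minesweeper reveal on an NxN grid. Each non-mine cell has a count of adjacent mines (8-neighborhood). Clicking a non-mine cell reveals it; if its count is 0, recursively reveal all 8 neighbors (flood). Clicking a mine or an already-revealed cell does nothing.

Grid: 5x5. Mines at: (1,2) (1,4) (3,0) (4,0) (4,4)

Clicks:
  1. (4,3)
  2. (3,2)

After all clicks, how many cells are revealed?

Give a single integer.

Click 1 (4,3) count=1: revealed 1 new [(4,3)] -> total=1
Click 2 (3,2) count=0: revealed 8 new [(2,1) (2,2) (2,3) (3,1) (3,2) (3,3) (4,1) (4,2)] -> total=9

Answer: 9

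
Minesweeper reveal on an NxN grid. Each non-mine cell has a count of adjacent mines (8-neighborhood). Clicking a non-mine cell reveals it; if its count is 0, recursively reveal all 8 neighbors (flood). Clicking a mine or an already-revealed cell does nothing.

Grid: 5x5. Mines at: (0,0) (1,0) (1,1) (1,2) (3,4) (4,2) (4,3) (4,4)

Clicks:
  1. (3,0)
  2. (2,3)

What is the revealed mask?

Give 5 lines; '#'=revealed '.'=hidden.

Click 1 (3,0) count=0: revealed 6 new [(2,0) (2,1) (3,0) (3,1) (4,0) (4,1)] -> total=6
Click 2 (2,3) count=2: revealed 1 new [(2,3)] -> total=7

Answer: .....
.....
##.#.
##...
##...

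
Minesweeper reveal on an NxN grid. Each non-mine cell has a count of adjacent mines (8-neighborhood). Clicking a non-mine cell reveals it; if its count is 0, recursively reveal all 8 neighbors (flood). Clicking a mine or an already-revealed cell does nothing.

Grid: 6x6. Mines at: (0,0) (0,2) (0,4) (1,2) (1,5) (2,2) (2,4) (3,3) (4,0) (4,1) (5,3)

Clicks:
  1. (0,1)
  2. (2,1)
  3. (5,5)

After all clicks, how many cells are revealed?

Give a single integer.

Answer: 8

Derivation:
Click 1 (0,1) count=3: revealed 1 new [(0,1)] -> total=1
Click 2 (2,1) count=2: revealed 1 new [(2,1)] -> total=2
Click 3 (5,5) count=0: revealed 6 new [(3,4) (3,5) (4,4) (4,5) (5,4) (5,5)] -> total=8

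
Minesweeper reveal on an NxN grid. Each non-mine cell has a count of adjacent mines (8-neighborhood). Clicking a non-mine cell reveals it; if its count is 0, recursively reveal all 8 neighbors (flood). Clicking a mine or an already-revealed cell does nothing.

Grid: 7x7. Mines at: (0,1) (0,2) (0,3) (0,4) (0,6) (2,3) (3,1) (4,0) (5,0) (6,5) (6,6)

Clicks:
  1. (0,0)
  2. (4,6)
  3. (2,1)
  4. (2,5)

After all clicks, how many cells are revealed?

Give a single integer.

Click 1 (0,0) count=1: revealed 1 new [(0,0)] -> total=1
Click 2 (4,6) count=0: revealed 27 new [(1,4) (1,5) (1,6) (2,4) (2,5) (2,6) (3,2) (3,3) (3,4) (3,5) (3,6) (4,1) (4,2) (4,3) (4,4) (4,5) (4,6) (5,1) (5,2) (5,3) (5,4) (5,5) (5,6) (6,1) (6,2) (6,3) (6,4)] -> total=28
Click 3 (2,1) count=1: revealed 1 new [(2,1)] -> total=29
Click 4 (2,5) count=0: revealed 0 new [(none)] -> total=29

Answer: 29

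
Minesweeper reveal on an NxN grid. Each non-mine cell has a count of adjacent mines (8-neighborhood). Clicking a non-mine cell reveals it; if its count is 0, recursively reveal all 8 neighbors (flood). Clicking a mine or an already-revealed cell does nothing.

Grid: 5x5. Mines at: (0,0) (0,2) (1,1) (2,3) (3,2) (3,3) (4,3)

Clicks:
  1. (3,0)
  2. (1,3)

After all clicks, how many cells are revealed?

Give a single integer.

Answer: 7

Derivation:
Click 1 (3,0) count=0: revealed 6 new [(2,0) (2,1) (3,0) (3,1) (4,0) (4,1)] -> total=6
Click 2 (1,3) count=2: revealed 1 new [(1,3)] -> total=7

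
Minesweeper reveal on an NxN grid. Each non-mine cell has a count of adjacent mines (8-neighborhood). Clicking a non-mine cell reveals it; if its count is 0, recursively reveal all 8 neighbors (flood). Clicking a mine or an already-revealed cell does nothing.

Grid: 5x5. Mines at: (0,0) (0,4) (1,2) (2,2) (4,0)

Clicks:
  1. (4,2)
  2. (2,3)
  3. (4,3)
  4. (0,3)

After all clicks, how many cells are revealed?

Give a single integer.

Answer: 13

Derivation:
Click 1 (4,2) count=0: revealed 12 new [(1,3) (1,4) (2,3) (2,4) (3,1) (3,2) (3,3) (3,4) (4,1) (4,2) (4,3) (4,4)] -> total=12
Click 2 (2,3) count=2: revealed 0 new [(none)] -> total=12
Click 3 (4,3) count=0: revealed 0 new [(none)] -> total=12
Click 4 (0,3) count=2: revealed 1 new [(0,3)] -> total=13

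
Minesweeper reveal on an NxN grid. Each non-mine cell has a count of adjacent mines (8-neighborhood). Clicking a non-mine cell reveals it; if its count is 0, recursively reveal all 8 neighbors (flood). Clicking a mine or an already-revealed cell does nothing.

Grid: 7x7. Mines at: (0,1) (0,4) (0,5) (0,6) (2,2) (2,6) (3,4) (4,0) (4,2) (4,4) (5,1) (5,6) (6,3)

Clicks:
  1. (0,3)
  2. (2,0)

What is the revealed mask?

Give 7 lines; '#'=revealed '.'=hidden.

Answer: ...#...
##.....
##.....
##.....
.......
.......
.......

Derivation:
Click 1 (0,3) count=1: revealed 1 new [(0,3)] -> total=1
Click 2 (2,0) count=0: revealed 6 new [(1,0) (1,1) (2,0) (2,1) (3,0) (3,1)] -> total=7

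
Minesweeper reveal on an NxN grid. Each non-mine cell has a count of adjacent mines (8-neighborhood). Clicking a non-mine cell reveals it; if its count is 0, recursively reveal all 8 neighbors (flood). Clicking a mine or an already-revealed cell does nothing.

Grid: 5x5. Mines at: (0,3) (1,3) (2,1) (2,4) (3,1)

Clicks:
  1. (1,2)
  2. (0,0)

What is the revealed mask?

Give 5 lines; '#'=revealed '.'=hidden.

Click 1 (1,2) count=3: revealed 1 new [(1,2)] -> total=1
Click 2 (0,0) count=0: revealed 5 new [(0,0) (0,1) (0,2) (1,0) (1,1)] -> total=6

Answer: ###..
###..
.....
.....
.....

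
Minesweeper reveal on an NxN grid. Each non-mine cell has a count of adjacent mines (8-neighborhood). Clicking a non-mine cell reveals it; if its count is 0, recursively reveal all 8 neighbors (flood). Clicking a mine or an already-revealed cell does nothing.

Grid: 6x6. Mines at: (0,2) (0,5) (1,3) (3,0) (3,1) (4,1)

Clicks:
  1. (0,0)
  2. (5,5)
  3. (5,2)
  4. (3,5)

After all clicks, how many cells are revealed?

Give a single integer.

Click 1 (0,0) count=0: revealed 6 new [(0,0) (0,1) (1,0) (1,1) (2,0) (2,1)] -> total=6
Click 2 (5,5) count=0: revealed 18 new [(1,4) (1,5) (2,2) (2,3) (2,4) (2,5) (3,2) (3,3) (3,4) (3,5) (4,2) (4,3) (4,4) (4,5) (5,2) (5,3) (5,4) (5,5)] -> total=24
Click 3 (5,2) count=1: revealed 0 new [(none)] -> total=24
Click 4 (3,5) count=0: revealed 0 new [(none)] -> total=24

Answer: 24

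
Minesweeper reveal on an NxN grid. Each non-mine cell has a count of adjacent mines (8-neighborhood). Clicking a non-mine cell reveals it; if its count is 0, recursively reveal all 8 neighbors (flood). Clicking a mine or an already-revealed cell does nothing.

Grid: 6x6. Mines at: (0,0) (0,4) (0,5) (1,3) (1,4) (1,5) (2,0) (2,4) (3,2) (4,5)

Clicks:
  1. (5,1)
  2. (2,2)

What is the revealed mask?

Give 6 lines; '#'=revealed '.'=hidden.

Answer: ......
......
..#...
##....
#####.
#####.

Derivation:
Click 1 (5,1) count=0: revealed 12 new [(3,0) (3,1) (4,0) (4,1) (4,2) (4,3) (4,4) (5,0) (5,1) (5,2) (5,3) (5,4)] -> total=12
Click 2 (2,2) count=2: revealed 1 new [(2,2)] -> total=13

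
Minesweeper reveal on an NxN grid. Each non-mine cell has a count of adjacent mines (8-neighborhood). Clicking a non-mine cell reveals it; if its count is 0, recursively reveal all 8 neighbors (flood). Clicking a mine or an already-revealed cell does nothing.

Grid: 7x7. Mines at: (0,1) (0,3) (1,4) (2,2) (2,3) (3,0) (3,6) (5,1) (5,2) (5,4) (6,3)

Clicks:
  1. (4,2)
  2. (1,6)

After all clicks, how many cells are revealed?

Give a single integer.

Click 1 (4,2) count=2: revealed 1 new [(4,2)] -> total=1
Click 2 (1,6) count=0: revealed 6 new [(0,5) (0,6) (1,5) (1,6) (2,5) (2,6)] -> total=7

Answer: 7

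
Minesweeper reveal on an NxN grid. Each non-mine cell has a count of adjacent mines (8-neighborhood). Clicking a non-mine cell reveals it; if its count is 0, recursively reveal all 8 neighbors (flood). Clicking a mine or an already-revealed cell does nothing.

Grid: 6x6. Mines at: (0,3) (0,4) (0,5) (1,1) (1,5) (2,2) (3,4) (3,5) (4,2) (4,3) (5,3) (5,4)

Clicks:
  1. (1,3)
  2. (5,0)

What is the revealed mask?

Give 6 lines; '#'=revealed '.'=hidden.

Answer: ......
...#..
##....
##....
##....
##....

Derivation:
Click 1 (1,3) count=3: revealed 1 new [(1,3)] -> total=1
Click 2 (5,0) count=0: revealed 8 new [(2,0) (2,1) (3,0) (3,1) (4,0) (4,1) (5,0) (5,1)] -> total=9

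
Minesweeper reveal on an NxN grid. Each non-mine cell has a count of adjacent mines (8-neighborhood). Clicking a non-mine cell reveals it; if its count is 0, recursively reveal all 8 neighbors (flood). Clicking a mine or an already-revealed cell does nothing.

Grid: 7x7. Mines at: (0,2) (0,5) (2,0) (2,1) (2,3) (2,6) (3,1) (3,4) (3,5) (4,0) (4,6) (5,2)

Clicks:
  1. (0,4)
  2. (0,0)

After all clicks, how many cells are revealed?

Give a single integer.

Click 1 (0,4) count=1: revealed 1 new [(0,4)] -> total=1
Click 2 (0,0) count=0: revealed 4 new [(0,0) (0,1) (1,0) (1,1)] -> total=5

Answer: 5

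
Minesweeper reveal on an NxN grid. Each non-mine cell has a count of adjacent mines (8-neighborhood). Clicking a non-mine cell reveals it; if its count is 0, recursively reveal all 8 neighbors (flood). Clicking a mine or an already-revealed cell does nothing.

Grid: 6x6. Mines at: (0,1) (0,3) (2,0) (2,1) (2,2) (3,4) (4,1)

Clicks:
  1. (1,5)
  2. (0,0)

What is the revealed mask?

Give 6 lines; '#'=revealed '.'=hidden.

Click 1 (1,5) count=0: revealed 6 new [(0,4) (0,5) (1,4) (1,5) (2,4) (2,5)] -> total=6
Click 2 (0,0) count=1: revealed 1 new [(0,0)] -> total=7

Answer: #...##
....##
....##
......
......
......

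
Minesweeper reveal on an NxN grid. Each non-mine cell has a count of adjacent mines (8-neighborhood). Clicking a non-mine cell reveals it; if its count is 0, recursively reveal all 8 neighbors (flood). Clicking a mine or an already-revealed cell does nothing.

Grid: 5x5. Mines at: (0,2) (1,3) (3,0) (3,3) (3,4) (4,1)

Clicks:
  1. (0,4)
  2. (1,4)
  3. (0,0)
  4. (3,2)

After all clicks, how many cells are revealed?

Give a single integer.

Click 1 (0,4) count=1: revealed 1 new [(0,4)] -> total=1
Click 2 (1,4) count=1: revealed 1 new [(1,4)] -> total=2
Click 3 (0,0) count=0: revealed 6 new [(0,0) (0,1) (1,0) (1,1) (2,0) (2,1)] -> total=8
Click 4 (3,2) count=2: revealed 1 new [(3,2)] -> total=9

Answer: 9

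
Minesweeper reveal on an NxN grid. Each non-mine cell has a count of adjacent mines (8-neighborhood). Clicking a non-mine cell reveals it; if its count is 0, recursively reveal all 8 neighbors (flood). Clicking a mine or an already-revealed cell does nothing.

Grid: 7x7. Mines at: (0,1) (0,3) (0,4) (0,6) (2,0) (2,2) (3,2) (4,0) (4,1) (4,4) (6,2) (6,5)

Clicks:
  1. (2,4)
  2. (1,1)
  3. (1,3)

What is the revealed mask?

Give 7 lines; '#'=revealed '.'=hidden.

Click 1 (2,4) count=0: revealed 16 new [(1,3) (1,4) (1,5) (1,6) (2,3) (2,4) (2,5) (2,6) (3,3) (3,4) (3,5) (3,6) (4,5) (4,6) (5,5) (5,6)] -> total=16
Click 2 (1,1) count=3: revealed 1 new [(1,1)] -> total=17
Click 3 (1,3) count=3: revealed 0 new [(none)] -> total=17

Answer: .......
.#.####
...####
...####
.....##
.....##
.......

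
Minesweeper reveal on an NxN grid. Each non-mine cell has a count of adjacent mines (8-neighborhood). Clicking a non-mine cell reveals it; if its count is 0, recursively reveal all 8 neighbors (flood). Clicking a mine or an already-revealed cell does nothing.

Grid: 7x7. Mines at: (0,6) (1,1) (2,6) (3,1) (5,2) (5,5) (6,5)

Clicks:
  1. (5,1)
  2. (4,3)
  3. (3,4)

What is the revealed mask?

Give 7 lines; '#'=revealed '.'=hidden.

Answer: ..####.
..####.
..####.
..####.
..####.
.#.....
.......

Derivation:
Click 1 (5,1) count=1: revealed 1 new [(5,1)] -> total=1
Click 2 (4,3) count=1: revealed 1 new [(4,3)] -> total=2
Click 3 (3,4) count=0: revealed 19 new [(0,2) (0,3) (0,4) (0,5) (1,2) (1,3) (1,4) (1,5) (2,2) (2,3) (2,4) (2,5) (3,2) (3,3) (3,4) (3,5) (4,2) (4,4) (4,5)] -> total=21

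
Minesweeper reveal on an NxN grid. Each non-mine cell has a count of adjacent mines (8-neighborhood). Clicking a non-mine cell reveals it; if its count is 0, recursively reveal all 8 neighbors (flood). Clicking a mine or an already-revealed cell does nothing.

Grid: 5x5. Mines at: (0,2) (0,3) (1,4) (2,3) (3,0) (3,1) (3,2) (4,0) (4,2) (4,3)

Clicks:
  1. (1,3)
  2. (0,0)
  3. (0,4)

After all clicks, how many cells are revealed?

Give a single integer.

Answer: 8

Derivation:
Click 1 (1,3) count=4: revealed 1 new [(1,3)] -> total=1
Click 2 (0,0) count=0: revealed 6 new [(0,0) (0,1) (1,0) (1,1) (2,0) (2,1)] -> total=7
Click 3 (0,4) count=2: revealed 1 new [(0,4)] -> total=8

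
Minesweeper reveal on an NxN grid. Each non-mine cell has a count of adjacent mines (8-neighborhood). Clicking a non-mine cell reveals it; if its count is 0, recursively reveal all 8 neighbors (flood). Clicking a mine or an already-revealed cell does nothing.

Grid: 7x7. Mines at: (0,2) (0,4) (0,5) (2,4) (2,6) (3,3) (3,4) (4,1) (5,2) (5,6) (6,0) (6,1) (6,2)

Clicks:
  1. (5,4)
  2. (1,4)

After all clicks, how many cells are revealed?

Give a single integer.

Answer: 10

Derivation:
Click 1 (5,4) count=0: revealed 9 new [(4,3) (4,4) (4,5) (5,3) (5,4) (5,5) (6,3) (6,4) (6,5)] -> total=9
Click 2 (1,4) count=3: revealed 1 new [(1,4)] -> total=10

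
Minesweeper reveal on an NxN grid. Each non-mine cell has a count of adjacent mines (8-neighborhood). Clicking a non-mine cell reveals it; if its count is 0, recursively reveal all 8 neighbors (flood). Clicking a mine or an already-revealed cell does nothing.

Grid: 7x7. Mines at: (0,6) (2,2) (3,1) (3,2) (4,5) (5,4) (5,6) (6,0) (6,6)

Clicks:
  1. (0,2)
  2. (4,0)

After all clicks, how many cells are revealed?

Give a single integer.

Click 1 (0,2) count=0: revealed 23 new [(0,0) (0,1) (0,2) (0,3) (0,4) (0,5) (1,0) (1,1) (1,2) (1,3) (1,4) (1,5) (1,6) (2,0) (2,1) (2,3) (2,4) (2,5) (2,6) (3,3) (3,4) (3,5) (3,6)] -> total=23
Click 2 (4,0) count=1: revealed 1 new [(4,0)] -> total=24

Answer: 24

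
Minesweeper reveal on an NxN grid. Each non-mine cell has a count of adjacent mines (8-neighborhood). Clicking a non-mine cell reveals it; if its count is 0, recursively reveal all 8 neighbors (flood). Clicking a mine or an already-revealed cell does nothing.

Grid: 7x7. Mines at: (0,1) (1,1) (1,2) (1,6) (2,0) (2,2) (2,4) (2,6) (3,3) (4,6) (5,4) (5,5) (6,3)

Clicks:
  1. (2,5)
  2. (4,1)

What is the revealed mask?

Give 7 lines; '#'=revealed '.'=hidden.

Answer: .......
.......
.....#.
###....
###....
###....
###....

Derivation:
Click 1 (2,5) count=3: revealed 1 new [(2,5)] -> total=1
Click 2 (4,1) count=0: revealed 12 new [(3,0) (3,1) (3,2) (4,0) (4,1) (4,2) (5,0) (5,1) (5,2) (6,0) (6,1) (6,2)] -> total=13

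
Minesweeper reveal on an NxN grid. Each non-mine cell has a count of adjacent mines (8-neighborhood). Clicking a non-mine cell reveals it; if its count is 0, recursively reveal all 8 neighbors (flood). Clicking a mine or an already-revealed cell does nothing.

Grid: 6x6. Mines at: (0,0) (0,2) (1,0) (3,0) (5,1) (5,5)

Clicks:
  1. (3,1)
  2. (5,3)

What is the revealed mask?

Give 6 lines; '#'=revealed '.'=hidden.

Click 1 (3,1) count=1: revealed 1 new [(3,1)] -> total=1
Click 2 (5,3) count=0: revealed 25 new [(0,3) (0,4) (0,5) (1,1) (1,2) (1,3) (1,4) (1,5) (2,1) (2,2) (2,3) (2,4) (2,5) (3,2) (3,3) (3,4) (3,5) (4,1) (4,2) (4,3) (4,4) (4,5) (5,2) (5,3) (5,4)] -> total=26

Answer: ...###
.#####
.#####
.#####
.#####
..###.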